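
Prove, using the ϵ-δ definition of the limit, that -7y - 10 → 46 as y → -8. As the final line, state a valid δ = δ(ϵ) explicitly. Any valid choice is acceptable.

Let ϵ > 0. We need δ > 0 so that 0 < |y + 8| < δ implies |(-7y - 10) − 46| < ϵ.
|(-7y - 10) − 46| = |-7y - 56| = 7|y + 8|.
So 7|y + 8| < ϵ exactly when |y + 8| < ϵ/7.
Choosing δ = ϵ/7 gives |(-7y - 10) − 46| = 7|y + 8| < ϵ whenever |y + 8| < δ.

δ = ϵ/7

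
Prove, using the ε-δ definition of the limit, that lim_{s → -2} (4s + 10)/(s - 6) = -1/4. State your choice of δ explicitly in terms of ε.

δ = min(4, (16/17)ε)

Suppose ε > 0. We want δ > 0 with 0 < |s + 2| < δ ⇒ |(4s + 10)/(s - 6) + 1/4| < ε.
Combining over a common denominator, (4s + 10)/(s - 6) + 1/4 = [(4s + 10)·(-8) − 2·(s - 6)] / [(-8)·(s - 6)] = -34(s + 2) / ((-8)(s - 6)).
So |(4s + 10)/(s - 6) + 1/4| = 34|s + 2| / (8·|s − 6|).
Require δ ≤ 4, so |s − 6| ≥ |-8| − |s + 2| > 8 − 4 = 4.
Hence |(4s + 10)/(s - 6) + 1/4| < 34|s + 2|/(8·4) = (17/16)|s + 2|, which is < ε once |s + 2| < (16/17)ε.
Take δ = min(4, (16/17)ε). Then 0 < |s + 2| < δ forces both bounds, so |(4s + 10)/(s - 6) + 1/4| < ε.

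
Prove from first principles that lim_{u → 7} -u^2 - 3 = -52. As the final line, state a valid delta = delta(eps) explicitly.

delta = min(2, eps/16)

Fix eps > 0. We want delta > 0 such that 0 < |u − 7| < delta implies |(-u^2 - 3) + 52| < eps.
(-u^2 - 3) + 52 = -u^2 + 49 = (u − 7)(-u - 7).
So |(-u^2 - 3) + 52| = |u − 7|·|-u - 7|.
Assume first that |u − 7| < 2, so |u| < 9. Then |-u - 7| ≤ 9 + 7 = 16.
Hence |(-u^2 - 3) + 52| ≤ 16|u − 7| < eps provided |u − 7| < eps/16.
Choosing delta = min(2, eps/16) ensures both conditions, hence |(-u^2 - 3) + 52| < eps.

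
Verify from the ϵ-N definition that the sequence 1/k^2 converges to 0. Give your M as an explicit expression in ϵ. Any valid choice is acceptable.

M = (1/ϵ)^{1/2}

Suppose ϵ > 0. For k ≥ 1, |1/k^2 − 0| = 1/k^2.
1/k^2 < ϵ ⇔ k^2 > 1/ϵ ⇔ k > (1/ϵ)^{1/2}.
Take M = (1/ϵ)^{1/2}. Then k > M implies 1/k^2 < ϵ.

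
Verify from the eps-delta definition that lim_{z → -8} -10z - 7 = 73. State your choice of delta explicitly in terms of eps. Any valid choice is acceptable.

Suppose eps > 0. We need delta > 0 so that 0 < |z + 8| < delta implies |(-10z - 7) − 73| < eps.
|(-10z - 7) − 73| = |-10z - 80| = 10|z + 8|.
Thus it suffices that |z + 8| < eps/10.
Choosing delta = eps/10 gives |(-10z - 7) − 73| = 10|z + 8| < eps whenever |z + 8| < delta.

delta = eps/10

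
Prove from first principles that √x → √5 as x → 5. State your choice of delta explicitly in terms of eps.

Let eps > 0 be given. We want delta > 0 such that 0 < |x − 5| < delta implies |√x − √5| < eps.
Multiplying by the conjugate, |√x − √5| = |x − 5|/(√x + √5).
Restrict delta ≤ 5 so that |x − 5| < 5 forces x > 0, and then √x + √5 > √5.
Hence |√x − √5| < |x − 5|/√5, which is < eps once |x − 5| < √5·eps.
Take delta = min(5, √5·eps). If 0 < |x − 5| < delta then x > 0 and |√x − √5| < |x − 5|/√5 < eps.

delta = min(5, √5·eps)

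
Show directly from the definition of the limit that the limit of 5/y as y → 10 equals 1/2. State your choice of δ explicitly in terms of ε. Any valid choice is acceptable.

δ = min(5, 10ε)

Fix ε > 0. We seek δ > 0 such that 0 < |y − 10| < δ implies |5/y − (1/2)| < ε.
|5/y − (1/2)| = 5·|10 − y|/(10·|y|) = 5|y − 10|/(10|y|).
Require δ ≤ 5 so that |y| > 10 − 5 = 5, hence 10|y| > 50.
Then |5/y − (1/2)| < 5|y − 10|/50, which is < ε when |y − 10| < 10ε.
Take δ = min(5, 10ε). Then 0 < |y − 10| < δ gives both |y − 10| < 5 and |y − 10| < 10ε, so |5/y − (1/2)| < ε.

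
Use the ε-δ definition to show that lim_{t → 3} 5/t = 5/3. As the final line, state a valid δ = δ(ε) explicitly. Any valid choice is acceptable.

Suppose ε > 0. We seek δ > 0 such that 0 < |t − 3| < δ implies |5/t − (5/3)| < ε.
|5/t − (5/3)| = 5·|3 − t|/(3·|t|) = 5|t − 3|/(3|t|).
Require δ ≤ 3/2 so that |t| > 3 − 3/2 = 3/2, hence 3|t| > 9/2.
Then |5/t − (5/3)| < 5|t − 3|/(9/2), which is < ε when |t − 3| < (9/10)ε.
Take δ = min(3/2, (9/10)ε). Then 0 < |t − 3| < δ gives both |t − 3| < 3/2 and |t − 3| < (9/10)ε, so |5/t − (5/3)| < ε.

δ = min(3/2, (9/10)ε)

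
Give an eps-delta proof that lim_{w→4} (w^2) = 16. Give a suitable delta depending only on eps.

Let eps > 0 be given. We seek delta > 0 with 0 < |w − 4| < delta ⇒ |w^2 − 16| < eps.
Factor: w^2 − 16 = (w − 4)(w + 4), so |w^2 − 16| = |w − 4|·|w + 4|.
Impose delta ≤ 1 so that |w| < 5; then |w + 4| ≤ 9.
Hence |w^2 − 16| ≤ 9|w − 4|, which is < eps once |w − 4| < eps/9.
Take delta = min(1, eps/9). If 0 < |w − 4| < delta then both bounds hold and |w^2 − 16| ≤ 9|w − 4| < 9·(eps/9) = eps.

delta = min(1, eps/9)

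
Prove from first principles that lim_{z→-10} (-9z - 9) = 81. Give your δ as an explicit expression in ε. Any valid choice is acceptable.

δ = ε/9

Fix ε > 0. We need δ > 0 so that 0 < |z + 10| < δ implies |(-9z - 9) − 81| < ε.
|(-9z - 9) − 81| = |-9z - 90| = 9|z + 10|.
Thus it suffices that |z + 10| < ε/9.
Choosing δ = ε/9 gives |(-9z - 9) − 81| = 9|z + 10| < ε whenever |z + 10| < δ.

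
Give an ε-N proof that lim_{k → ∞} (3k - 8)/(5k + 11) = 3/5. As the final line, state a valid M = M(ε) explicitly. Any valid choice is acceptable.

M = (73/25)/ε

Suppose ε > 0. For k ≥ 1, |(3k - 8)/(5k + 11) − (3/5)| = |-73|/(5(5k + 11)) = 73/(5(5k + 11)).
Since 5k + 11 ≥ 5k for k ≥ 1, this is ≤ 73/(5·5k) = (73/25)/k.
So |(3k - 8)/(5k + 11) − (3/5)| < ε whenever k > (73/25)/ε.
Take M = (73/25)/ε. If k > M then |(3k - 8)/(5k + 11) − (3/5)| ≤ (73/25)/k < ε.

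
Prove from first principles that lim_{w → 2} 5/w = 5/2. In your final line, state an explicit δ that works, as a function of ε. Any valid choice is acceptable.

Suppose ε > 0. We seek δ > 0 such that 0 < |w − 2| < δ implies |5/w − (5/2)| < ε.
|5/w − (5/2)| = 5·|2 − w|/(2·|w|) = 5|w − 2|/(2|w|).
Restrict δ ≤ 1. Then |w − 2| < 1 gives |w| > 1, so 2|w| > 2.
Then |5/w − (5/2)| < 5|w − 2|/2, which is < ε when |w − 2| < (2/5)ε.
Take δ = min(1, (2/5)ε). Then 0 < |w − 2| < δ gives both |w − 2| < 1 and |w − 2| < (2/5)ε, so |5/w − (5/2)| < ε.

δ = min(1, (2/5)ε)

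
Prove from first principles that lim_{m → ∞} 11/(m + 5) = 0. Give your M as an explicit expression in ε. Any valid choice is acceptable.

Let ε > 0 be given. For m ≥ 1, |11/(m + 5) − 0| = 11/(m + 5) ≤ 11/m.
We need 11/m < ε, i.e. m > 11/ε.
Take M = 11/ε. If m > M then |11/(m + 5)| ≤ 11/m < ε.

M = 11/ε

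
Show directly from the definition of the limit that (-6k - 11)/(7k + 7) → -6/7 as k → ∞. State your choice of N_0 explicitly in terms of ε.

Let ε > 0. For k ≥ 1, |(-6k - 11)/(7k + 7) + 6/7| = |-35|/(7(7k + 7)) = 35/(7(7k + 7)).
Since 7k + 7 ≥ 7k for k ≥ 1, this is ≤ 35/(7·7k) = (5/7)/k.
So |(-6k - 11)/(7k + 7) + 6/7| < ε whenever k > (5/7)/ε.
Take N_0 = (5/7)/ε. If k > N_0 then |(-6k - 11)/(7k + 7) + 6/7| ≤ (5/7)/k < ε.

N_0 = (5/7)/ε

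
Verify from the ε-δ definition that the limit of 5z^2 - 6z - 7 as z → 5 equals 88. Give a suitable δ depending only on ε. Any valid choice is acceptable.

Let ε > 0. We want δ > 0 such that 0 < |z − 5| < δ implies |(5z^2 - 6z - 7) − 88| < ε.
(5z^2 - 6z - 7) − 88 = 5z^2 - 6z - 95 = (z − 5)(5z + 19).
So |(5z^2 - 6z - 7) − 88| = |z − 5|·|5z + 19|.
Require δ ≤ 1. Then |z − 5| < 1 gives |z| < 6, and by the triangle inequality |5z + 19| ≤ 5·6 + 19 = 49.
Hence |(5z^2 - 6z - 7) − 88| ≤ 49|z − 5| < ε provided |z − 5| < ε/49.
Choosing δ = min(1, ε/49) ensures both conditions, hence |(5z^2 - 6z - 7) − 88| < ε.

δ = min(1, ε/49)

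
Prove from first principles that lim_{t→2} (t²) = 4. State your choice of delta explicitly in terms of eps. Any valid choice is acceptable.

Suppose eps > 0. We seek delta > 0 with 0 < |t − 2| < delta ⇒ |t² − 4| < eps.
Factor: t² − 4 = (t − 2)(t + 2), so |t² − 4| = |t − 2|·|t + 2|.
Impose delta ≤ 1 so that |t| < 3; then |t + 2| ≤ 5.
Hence |t² − 4| ≤ 5|t − 2|, which is < eps once |t − 2| < eps/5.
Take delta = min(1, eps/5). If 0 < |t − 2| < delta then both bounds hold and |t² − 4| ≤ 5|t − 2| < 5·(eps/5) = eps.

delta = min(1, eps/5)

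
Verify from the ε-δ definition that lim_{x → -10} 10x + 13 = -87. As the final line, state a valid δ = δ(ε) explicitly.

Let ε > 0 be given. We need δ > 0 so that 0 < |x + 10| < δ implies |(10x + 13) + 87| < ε.
|(10x + 13) + 87| = |10x + 100| = 10|x + 10|.
Thus it suffices that |x + 10| < ε/10.
Take δ = ε/10. If 0 < |x + 10| < δ then |(10x + 13) + 87| = 10|x + 10| < 10·(ε/10) = ε.

δ = ε/10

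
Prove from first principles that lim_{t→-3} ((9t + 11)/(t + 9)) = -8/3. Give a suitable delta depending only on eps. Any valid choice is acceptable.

delta = min(3, (9/35)eps)

Fix eps > 0. We want delta > 0 with 0 < |t + 3| < delta ⇒ |(9t + 11)/(t + 9) + 8/3| < eps.
Combining over a common denominator, (9t + 11)/(t + 9) + 8/3 = [(9t + 11)·6 − (-16)·(t + 9)] / [6·(t + 9)] = 70(t + 3) / (6(t + 9)).
So |(9t + 11)/(t + 9) + 8/3| = 70|t + 3| / (6·|t + 9|).
Require delta ≤ 3, so |t + 9| ≥ |6| − |t + 3| > 6 − 3 = 3.
Hence |(9t + 11)/(t + 9) + 8/3| < 70|t + 3|/(6·3) = (35/9)|t + 3|, which is < eps once |t + 3| < (9/35)eps.
Take delta = min(3, (9/35)eps). Then 0 < |t + 3| < delta forces both bounds, so |(9t + 11)/(t + 9) + 8/3| < eps.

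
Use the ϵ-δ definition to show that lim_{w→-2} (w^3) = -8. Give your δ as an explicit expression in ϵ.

δ = min(1, ϵ/19)

Suppose ϵ > 0. We seek δ > 0 with 0 < |w + 2| < δ ⇒ |w^3 + 8| < ϵ.
Factor: w^3 + 8 = (w + 2)(w^2 - 2w + 4), so |w^3 + 8| = |w + 2|·|w^2 - 2w + 4|.
Impose δ ≤ 1 so that |w| < 3; then |w^2 - 2w + 4| ≤ 19.
Hence |w^3 + 8| ≤ 19|w + 2|, which is < ϵ once |w + 2| < ϵ/19.
Take δ = min(1, ϵ/19). If 0 < |w + 2| < δ then both bounds hold and |w^3 + 8| ≤ 19|w + 2| < 19·(ϵ/19) = ϵ.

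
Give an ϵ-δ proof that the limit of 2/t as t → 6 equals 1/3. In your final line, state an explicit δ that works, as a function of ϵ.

δ = min(3, 9ϵ)

Let ϵ > 0. We seek δ > 0 such that 0 < |t − 6| < δ implies |2/t − (1/3)| < ϵ.
|2/t − (1/3)| = 2·|6 − t|/(6·|t|) = 2|t − 6|/(6|t|).
Restrict δ ≤ 3. Then |t − 6| < 3 gives |t| > 3, so 6|t| > 18.
Then |2/t − (1/3)| < 2|t − 6|/18, which is < ϵ when |t − 6| < 9ϵ.
Take δ = min(3, 9ϵ). Then 0 < |t − 6| < δ gives both |t − 6| < 3 and |t − 6| < 9ϵ, so |2/t − (1/3)| < ϵ.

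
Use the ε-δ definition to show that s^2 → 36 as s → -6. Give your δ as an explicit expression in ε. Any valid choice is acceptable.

δ = min(1, ε/13)

Fix ε > 0. We seek δ > 0 with 0 < |s + 6| < δ ⇒ |s^2 − 36| < ε.
Factor: s^2 − 36 = (s + 6)(s - 6), so |s^2 − 36| = |s + 6|·|s - 6|.
Restrict δ ≤ 1. Then |s + 6| < 1 gives |s| < 7, so by the triangle inequality |s - 6| ≤ 7 + 6 = 13.
Hence |s^2 − 36| ≤ 13|s + 6|, which is < ε once |s + 6| < ε/13.
Take δ = min(1, ε/13). If 0 < |s + 6| < δ then both bounds hold and |s^2 − 36| ≤ 13|s + 6| < 13·(ε/13) = ε.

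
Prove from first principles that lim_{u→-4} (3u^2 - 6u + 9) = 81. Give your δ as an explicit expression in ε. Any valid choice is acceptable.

Suppose ε > 0. We want δ > 0 such that 0 < |u + 4| < δ implies |(3u^2 - 6u + 9) − 81| < ε.
(3u^2 - 6u + 9) − 81 = 3u^2 - 6u - 72 = (u + 4)(3u - 18).
So |(3u^2 - 6u + 9) − 81| = |u + 4|·|3u - 18|.
Require δ ≤ 1. Then |u + 4| < 1 gives |u| < 5, and by the triangle inequality |3u - 18| ≤ 3·5 + 18 = 33.
Hence |(3u^2 - 6u + 9) − 81| ≤ 33|u + 4| < ε provided |u + 4| < ε/33.
Take δ = min(1, ε/33). Then 0 < |u + 4| < δ gives both |u + 4| < 1 and |u + 4| < ε/33, so |(3u^2 - 6u + 9) − 81| < ε.

δ = min(1, ε/33)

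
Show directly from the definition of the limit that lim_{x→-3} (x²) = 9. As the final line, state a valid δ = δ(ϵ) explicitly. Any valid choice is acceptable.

δ = min(1, ϵ/7)

Suppose ϵ > 0. We seek δ > 0 with 0 < |x + 3| < δ ⇒ |x² − 9| < ϵ.
Factor: x² − 9 = (x + 3)(x - 3), so |x² − 9| = |x + 3|·|x - 3|.
Impose δ ≤ 1 so that |x| < 4; then |x - 3| ≤ 7.
Hence |x² − 9| ≤ 7|x + 3|, which is < ϵ once |x + 3| < ϵ/7.
Take δ = min(1, ϵ/7). If 0 < |x + 3| < δ then both bounds hold and |x² − 9| ≤ 7|x + 3| < 7·(ϵ/7) = ϵ.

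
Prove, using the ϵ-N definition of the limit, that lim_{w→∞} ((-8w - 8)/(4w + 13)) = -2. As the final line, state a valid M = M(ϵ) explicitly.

M = (9/2)/ϵ

Let ϵ > 0. We seek M > 0 such that w > M implies |(-8w - 8)/(4w + 13) + 2| < ϵ.
(-8w - 8)/(4w + 13) + 2 = (4(-8w - 8) − (-8)(4w + 13)) / (4(4w + 13)) = 72/(4(4w + 13)).
For w > 0 we have 4w + 13 > 4w, so |(-8w - 8)/(4w + 13) + 2| = 72/(4(4w + 13)) < 72/(4·4w) = (9/2)/w.
Thus |(-8w - 8)/(4w + 13) + 2| < ϵ whenever w > (9/2)/ϵ.
Take M = (9/2)/ϵ. If w > M then |(-8w - 8)/(4w + 13) + 2| < (9/2)/w < ϵ.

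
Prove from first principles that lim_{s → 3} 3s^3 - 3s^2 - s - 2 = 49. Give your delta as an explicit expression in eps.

Let eps > 0. We want delta > 0 such that 0 < |s − 3| < delta implies |(3s^3 - 3s^2 - s - 2) − 49| < eps.
(3s^3 - 3s^2 - s - 2) − 49 = 3s^3 - 3s^2 - s - 51 = (s − 3)(3s^2 + 6s + 17).
So |(3s^3 - 3s^2 - s - 2) − 49| = |s − 3|·|3s^2 + 6s + 17|.
Require delta ≤ 1. Then |s − 3| < 1 gives |s| < 4, and by the triangle inequality |3s^2 + 6s + 17| ≤ 3·4^2 + 6·4 + 17 = 89.
Hence |(3s^3 - 3s^2 - s - 2) − 49| ≤ 89|s − 3| < eps provided |s − 3| < eps/89.
Take delta = min(1, eps/89). Then 0 < |s − 3| < delta gives both |s − 3| < 1 and |s − 3| < eps/89, so |(3s^3 - 3s^2 - s - 2) − 49| < eps.

delta = min(1, eps/89)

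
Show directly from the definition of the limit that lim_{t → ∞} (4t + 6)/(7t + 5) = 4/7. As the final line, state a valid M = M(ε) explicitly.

M = (22/49)/ε

Fix ε > 0. We seek M > 0 such that t > M implies |(4t + 6)/(7t + 5) − (4/7)| < ε.
(4t + 6)/(7t + 5) − (4/7) = (7(4t + 6) − 4(7t + 5)) / (7(7t + 5)) = 22/(7(7t + 5)).
For t > 0 we have 7t + 5 > 7t, so |(4t + 6)/(7t + 5) − (4/7)| = 22/(7(7t + 5)) < 22/(7·7t) = (22/49)/t.
Thus |(4t + 6)/(7t + 5) − (4/7)| < ε whenever t > (22/49)/ε.
Take M = (22/49)/ε. If t > M then |(4t + 6)/(7t + 5) − (4/7)| < (22/49)/t < ε.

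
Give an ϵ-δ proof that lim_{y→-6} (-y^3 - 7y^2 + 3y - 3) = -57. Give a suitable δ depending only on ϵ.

δ = min(1, ϵ/65)

Let ϵ > 0. We want δ > 0 such that 0 < |y + 6| < δ implies |(-y^3 - 7y^2 + 3y - 3) + 57| < ϵ.
(-y^3 - 7y^2 + 3y - 3) + 57 = -y^3 - 7y^2 + 3y + 54 = (y + 6)(-y^2 - y + 9).
So |(-y^3 - 7y^2 + 3y - 3) + 57| = |y + 6|·|-y^2 - y + 9|.
Assume first that |y + 6| < 1, so |y| < 7. Then |-y^2 - y + 9| ≤ 7^2 + 7 + 9 = 65.
Hence |(-y^3 - 7y^2 + 3y - 3) + 57| ≤ 65|y + 6| < ϵ provided |y + 6| < ϵ/65.
Take δ = min(1, ϵ/65). Then 0 < |y + 6| < δ gives both |y + 6| < 1 and |y + 6| < ϵ/65, so |(-y^3 - 7y^2 + 3y - 3) + 57| < ϵ.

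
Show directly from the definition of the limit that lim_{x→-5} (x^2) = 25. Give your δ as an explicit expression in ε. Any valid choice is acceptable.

Let ε > 0 be given. We seek δ > 0 with 0 < |x + 5| < δ ⇒ |x^2 − 25| < ε.
Factor: x^2 − 25 = (x + 5)(x - 5), so |x^2 − 25| = |x + 5|·|x - 5|.
Impose δ ≤ 2 so that |x| < 7; then |x - 5| ≤ 12.
Hence |x^2 − 25| ≤ 12|x + 5|, which is < ε once |x + 5| < ε/12.
Take δ = min(2, ε/12). If 0 < |x + 5| < δ then both bounds hold and |x^2 − 25| ≤ 12|x + 5| < 12·(ε/12) = ε.

δ = min(2, ε/12)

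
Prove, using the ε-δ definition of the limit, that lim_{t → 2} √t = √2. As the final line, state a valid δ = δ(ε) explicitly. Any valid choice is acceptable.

Let ε > 0. We want δ > 0 such that 0 < |t − 2| < δ implies |√t − √2| < ε.
Rationalise: √t − √2 = (t − 2)/(√t + √2), so |√t − √2| = |t − 2|/(√t + √2).
Restrict δ ≤ 2 so that |t − 2| < 2 forces t > 0, and then √t + √2 > √2.
Hence |√t − √2| < |t − 2|/√2, which is < ε once |t − 2| < √2·ε.
Take δ = min(2, √2·ε). If 0 < |t − 2| < δ then t > 0 and |√t − √2| < |t − 2|/√2 < ε.

δ = min(2, √2·ε)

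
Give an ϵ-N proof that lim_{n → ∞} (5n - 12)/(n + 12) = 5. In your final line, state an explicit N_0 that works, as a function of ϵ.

Let ϵ > 0 be given. For n ≥ 1, |(5n - 12)/(n + 12) − 5| = |-72|/((n + 12)) = 72/((n + 12)).
Since n + 12 ≥ n for n ≥ 1, this is ≤ 72/(n) = 72/n.
So |(5n - 12)/(n + 12) − 5| < ϵ whenever n > 72/ϵ.
Take N_0 = 72/ϵ. If n > N_0 then |(5n - 12)/(n + 12) − 5| ≤ 72/n < ϵ.

N_0 = 72/ϵ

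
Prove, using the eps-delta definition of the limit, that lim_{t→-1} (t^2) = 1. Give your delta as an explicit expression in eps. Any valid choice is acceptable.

Fix eps > 0. We seek delta > 0 with 0 < |t + 1| < delta ⇒ |t^2 − 1| < eps.
Factor: t^2 − 1 = (t + 1)(t - 1), so |t^2 − 1| = |t + 1|·|t - 1|.
Impose delta ≤ 1 so that |t| < 2; then |t - 1| ≤ 3.
Hence |t^2 − 1| ≤ 3|t + 1|, which is < eps once |t + 1| < eps/3.
Take delta = min(1, eps/3). If 0 < |t + 1| < delta then both bounds hold and |t^2 − 1| ≤ 3|t + 1| < 3·(eps/3) = eps.

delta = min(1, eps/3)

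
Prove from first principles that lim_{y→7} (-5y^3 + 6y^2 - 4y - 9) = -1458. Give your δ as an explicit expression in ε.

δ = min(1, ε/759)

Let ε > 0 be given. We want δ > 0 such that 0 < |y − 7| < δ implies |(-5y^3 + 6y^2 - 4y - 9) + 1458| < ε.
(-5y^3 + 6y^2 - 4y - 9) + 1458 = -5y^3 + 6y^2 - 4y + 1449 = (y − 7)(-5y^2 - 29y - 207).
So |(-5y^3 + 6y^2 - 4y - 9) + 1458| = |y − 7|·|-5y^2 - 29y - 207|.
Require δ ≤ 1. Then |y − 7| < 1 gives |y| < 8, and by the triangle inequality |-5y^2 - 29y - 207| ≤ 5·8^2 + 29·8 + 207 = 759.
Hence |(-5y^3 + 6y^2 - 4y - 9) + 1458| ≤ 759|y − 7| < ε provided |y − 7| < ε/759.
Choosing δ = min(1, ε/759) ensures both conditions, hence |(-5y^3 + 6y^2 - 4y - 9) + 1458| < ε.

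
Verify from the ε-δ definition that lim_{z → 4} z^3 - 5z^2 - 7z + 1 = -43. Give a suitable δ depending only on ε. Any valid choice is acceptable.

δ = min(1, ε/41)

Fix ε > 0. We want δ > 0 such that 0 < |z − 4| < δ implies |(z^3 - 5z^2 - 7z + 1) + 43| < ε.
(z^3 - 5z^2 - 7z + 1) + 43 = z^3 - 5z^2 - 7z + 44 = (z − 4)(z^2 - z - 11).
So |(z^3 - 5z^2 - 7z + 1) + 43| = |z − 4|·|z^2 - z - 11|.
Assume first that |z − 4| < 1, so |z| < 5. Then |z^2 - z - 11| ≤ 5^2 + 5 + 11 = 41.
Hence |(z^3 - 5z^2 - 7z + 1) + 43| ≤ 41|z − 4| < ε provided |z − 4| < ε/41.
Take δ = min(1, ε/41). Then 0 < |z − 4| < δ gives both |z − 4| < 1 and |z − 4| < ε/41, so |(z^3 - 5z^2 - 7z + 1) + 43| < ε.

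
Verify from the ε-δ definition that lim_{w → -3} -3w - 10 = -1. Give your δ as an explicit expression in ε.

Let ε > 0 be given. We need δ > 0 so that 0 < |w + 3| < δ implies |(-3w - 10) + 1| < ε.
Since (-3w - 10) + 1 = -3(w + 3), we have |(-3w - 10) + 1| = 3|w + 3|.
So 3|w + 3| < ε exactly when |w + 3| < ε/3.
Take δ = ε/3. If 0 < |w + 3| < δ then |(-3w - 10) + 1| = 3|w + 3| < 3·(ε/3) = ε.

δ = ε/3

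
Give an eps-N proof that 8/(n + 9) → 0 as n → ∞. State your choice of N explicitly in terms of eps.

Suppose eps > 0. For n ≥ 1, |8/(n + 9) − 0| = 8/(n + 9) ≤ 8/n.
We need 8/n < eps, i.e. n > 8/eps.
Take N = 8/eps. If n > N then |8/(n + 9)| ≤ 8/n < eps.

N = 8/eps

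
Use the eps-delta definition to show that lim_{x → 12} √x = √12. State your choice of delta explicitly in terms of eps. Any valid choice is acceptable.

delta = min(12, √12·eps)

Suppose eps > 0. We want delta > 0 such that 0 < |x − 12| < delta implies |√x − √12| < eps.
Rationalise: √x − √12 = (x − 12)/(√x + √12), so |√x − √12| = |x − 12|/(√x + √12).
Restrict delta ≤ 12 so that |x − 12| < 12 forces x > 0, and then √x + √12 > √12.
Hence |√x − √12| < |x − 12|/√12, which is < eps once |x − 12| < √12·eps.
Take delta = min(12, √12·eps). If 0 < |x − 12| < delta then x > 0 and |√x − √12| < |x − 12|/√12 < eps.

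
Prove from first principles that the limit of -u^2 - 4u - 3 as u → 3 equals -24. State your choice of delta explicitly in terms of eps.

Fix eps > 0. We want delta > 0 such that 0 < |u − 3| < delta implies |(-u^2 - 4u - 3) + 24| < eps.
(-u^2 - 4u - 3) + 24 = -u^2 - 4u + 21 = (u − 3)(-u - 7).
So |(-u^2 - 4u - 3) + 24| = |u − 3|·|-u - 7|.
Assume first that |u − 3| < 2, so |u| < 5. Then |-u - 7| ≤ 5 + 7 = 12.
Hence |(-u^2 - 4u - 3) + 24| ≤ 12|u − 3| < eps provided |u − 3| < eps/12.
Choosing delta = min(2, eps/12) ensures both conditions, hence |(-u^2 - 4u - 3) + 24| < eps.

delta = min(2, eps/12)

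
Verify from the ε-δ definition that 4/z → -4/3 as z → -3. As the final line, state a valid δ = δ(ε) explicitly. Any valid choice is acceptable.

Let ε > 0. We seek δ > 0 such that 0 < |z + 3| < δ implies |4/z + 4/3| < ε.
|4/z + 4/3| = 4·|-3 − z|/(3·|z|) = 4|z + 3|/(3|z|).
Restrict δ ≤ 3/2. Then |z + 3| < 3/2 gives |z| > 3/2, so 3|z| > 9/2.
Then |4/z + 4/3| < 4|z + 3|/(9/2), which is < ε when |z + 3| < (9/8)ε.
Take δ = min(3/2, (9/8)ε). Then 0 < |z + 3| < δ gives both |z + 3| < 3/2 and |z + 3| < (9/8)ε, so |4/z + 4/3| < ε.

δ = min(3/2, (9/8)ε)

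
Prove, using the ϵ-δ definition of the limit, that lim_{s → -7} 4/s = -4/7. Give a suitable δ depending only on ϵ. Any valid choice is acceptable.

Suppose ϵ > 0. We seek δ > 0 such that 0 < |s + 7| < δ implies |4/s + 4/7| < ϵ.
|4/s + 4/7| = 4·|-7 − s|/(7·|s|) = 4|s + 7|/(7|s|).
Require δ ≤ 7/2 so that |s| > 7 − 7/2 = 7/2, hence 7|s| > 49/2.
Then |4/s + 4/7| < 4|s + 7|/(49/2), which is < ϵ when |s + 7| < (49/8)ϵ.
Take δ = min(7/2, (49/8)ϵ). Then 0 < |s + 7| < δ gives both |s + 7| < 7/2 and |s + 7| < (49/8)ϵ, so |4/s + 4/7| < ϵ.

δ = min(7/2, (49/8)ϵ)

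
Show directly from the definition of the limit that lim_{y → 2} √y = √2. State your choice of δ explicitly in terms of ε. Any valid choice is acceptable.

δ = min(2, √2·ε)

Let ε > 0 be given. We want δ > 0 such that 0 < |y − 2| < δ implies |√y − √2| < ε.
Rationalise: √y − √2 = (y − 2)/(√y + √2), so |√y − √2| = |y − 2|/(√y + √2).
Restrict δ ≤ 2 so that |y − 2| < 2 forces y > 0, and then √y + √2 > √2.
Hence |√y − √2| < |y − 2|/√2, which is < ε once |y − 2| < √2·ε.
Take δ = min(2, √2·ε). If 0 < |y − 2| < δ then y > 0 and |√y − √2| < |y − 2|/√2 < ε.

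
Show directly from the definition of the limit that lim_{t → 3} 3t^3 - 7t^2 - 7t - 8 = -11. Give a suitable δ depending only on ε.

δ = min(1, ε/57)

Let ε > 0 be given. We want δ > 0 such that 0 < |t − 3| < δ implies |(3t^3 - 7t^2 - 7t - 8) + 11| < ε.
(3t^3 - 7t^2 - 7t - 8) + 11 = 3t^3 - 7t^2 - 7t + 3 = (t − 3)(3t^2 + 2t - 1).
So |(3t^3 - 7t^2 - 7t - 8) + 11| = |t − 3|·|3t^2 + 2t - 1|.
Assume first that |t − 3| < 1, so |t| < 4. Then |3t^2 + 2t - 1| ≤ 3·4^2 + 2·4 + 1 = 57.
Hence |(3t^3 - 7t^2 - 7t - 8) + 11| ≤ 57|t − 3| < ε provided |t − 3| < ε/57.
Choosing δ = min(1, ε/57) ensures both conditions, hence |(3t^3 - 7t^2 - 7t - 8) + 11| < ε.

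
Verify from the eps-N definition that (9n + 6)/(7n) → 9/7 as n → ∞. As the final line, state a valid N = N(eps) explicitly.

N = (6/7)/eps

Suppose eps > 0. For n ≥ 1, |(9n + 6)/(7n) − (9/7)| = |42|/(7(7n)) = 42/(7(7n)).
Since 7n ≥ 7n for n ≥ 1, this is ≤ 42/(7·7n) = (6/7)/n.
So |(9n + 6)/(7n) − (9/7)| < eps whenever n > (6/7)/eps.
Take N = (6/7)/eps. If n > N then |(9n + 6)/(7n) − (9/7)| ≤ (6/7)/n < eps.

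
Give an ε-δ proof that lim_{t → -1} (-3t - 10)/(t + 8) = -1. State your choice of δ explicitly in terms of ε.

Let ε > 0. We want δ > 0 with 0 < |t + 1| < δ ⇒ |(-3t - 10)/(t + 8) + 1| < ε.
Combining over a common denominator, (-3t - 10)/(t + 8) + 1 = [(-3t - 10)·7 − (-7)·(t + 8)] / [7·(t + 8)] = -14(t + 1) / (7(t + 8)).
So |(-3t - 10)/(t + 8) + 1| = 14|t + 1| / (7·|t + 8|).
Restrict δ ≤ 7/2. Then |t + 1| < 7/2 gives |t + 8| = |(t + 1) + 7| ≥ 7 − 7/2 = 7/2.
Hence |(-3t - 10)/(t + 8) + 1| < 14|t + 1|/(7·(7/2)) = (4/7)|t + 1|, which is < ε once |t + 1| < (7/4)ε.
Take δ = min(7/2, (7/4)ε). Then 0 < |t + 1| < δ forces both bounds, so |(-3t - 10)/(t + 8) + 1| < ε.

δ = min(7/2, (7/4)ε)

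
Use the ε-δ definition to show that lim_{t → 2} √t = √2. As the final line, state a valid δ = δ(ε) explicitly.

δ = min(2, √2·ε)

Let ε > 0 be given. We want δ > 0 such that 0 < |t − 2| < δ implies |√t − √2| < ε.
Multiplying by the conjugate, |√t − √2| = |t − 2|/(√t + √2).
Restrict δ ≤ 2 so that |t − 2| < 2 forces t > 0, and then √t + √2 > √2.
Hence |√t − √2| < |t − 2|/√2, which is < ε once |t − 2| < √2·ε.
Take δ = min(2, √2·ε). If 0 < |t − 2| < δ then t > 0 and |√t − √2| < |t − 2|/√2 < ε.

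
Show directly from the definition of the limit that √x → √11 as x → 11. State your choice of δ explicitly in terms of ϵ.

Let ϵ > 0 be given. We want δ > 0 such that 0 < |x − 11| < δ implies |√x − √11| < ϵ.
Multiplying by the conjugate, |√x − √11| = |x − 11|/(√x + √11).
Restrict δ ≤ 11 so that |x − 11| < 11 forces x > 0, and then √x + √11 > √11.
Hence |√x − √11| < |x − 11|/√11, which is < ϵ once |x − 11| < √11·ϵ.
Take δ = min(11, √11·ϵ). If 0 < |x − 11| < δ then x > 0 and |√x − √11| < |x − 11|/√11 < ϵ.

δ = min(11, √11·ϵ)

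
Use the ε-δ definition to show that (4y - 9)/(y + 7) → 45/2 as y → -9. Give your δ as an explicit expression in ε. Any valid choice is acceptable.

δ = min(1, (2/37)ε)

Fix ε > 0. We want δ > 0 with 0 < |y + 9| < δ ⇒ |(4y - 9)/(y + 7) − (45/2)| < ε.
Combining over a common denominator, (4y - 9)/(y + 7) − (45/2) = [(4y - 9)·(-2) − (-45)·(y + 7)] / [(-2)·(y + 7)] = 37(y + 9) / ((-2)(y + 7)).
So |(4y - 9)/(y + 7) − (45/2)| = 37|y + 9| / (2·|y + 7|).
Require δ ≤ 1, so |y + 7| ≥ |-2| − |y + 9| > 2 − 1 = 1.
Hence |(4y - 9)/(y + 7) − (45/2)| < 37|y + 9|/(2·1) = (37/2)|y + 9|, which is < ε once |y + 9| < (2/37)ε.
Take δ = min(1, (2/37)ε). Then 0 < |y + 9| < δ forces both bounds, so |(4y - 9)/(y + 7) − (45/2)| < ε.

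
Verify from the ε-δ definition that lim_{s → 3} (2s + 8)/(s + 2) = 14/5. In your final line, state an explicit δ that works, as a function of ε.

δ = min(5/2, (25/8)ε)

Suppose ε > 0. We want δ > 0 with 0 < |s − 3| < δ ⇒ |(2s + 8)/(s + 2) − (14/5)| < ε.
Combining over a common denominator, (2s + 8)/(s + 2) − (14/5) = [(2s + 8)·5 − 14·(s + 2)] / [5·(s + 2)] = -4(s − 3) / (5(s + 2)).
So |(2s + 8)/(s + 2) − (14/5)| = 4|s − 3| / (5·|s + 2|).
Require δ ≤ 5/2, so |s + 2| ≥ |5| − |s − 3| > 5 − 5/2 = 5/2.
Hence |(2s + 8)/(s + 2) − (14/5)| < 4|s − 3|/(5·(5/2)) = (8/25)|s − 3|, which is < ε once |s − 3| < (25/8)ε.
Take δ = min(5/2, (25/8)ε). Then 0 < |s − 3| < δ forces both bounds, so |(2s + 8)/(s + 2) − (14/5)| < ε.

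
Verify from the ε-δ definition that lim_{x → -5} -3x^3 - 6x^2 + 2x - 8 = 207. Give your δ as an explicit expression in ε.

δ = min(1, ε/205)

Let ε > 0 be given. We want δ > 0 such that 0 < |x + 5| < δ implies |(-3x^3 - 6x^2 + 2x - 8) − 207| < ε.
(-3x^3 - 6x^2 + 2x - 8) − 207 = -3x^3 - 6x^2 + 2x - 215 = (x + 5)(-3x^2 + 9x - 43).
So |(-3x^3 - 6x^2 + 2x - 8) − 207| = |x + 5|·|-3x^2 + 9x - 43|.
Require δ ≤ 1. Then |x + 5| < 1 gives |x| < 6, and by the triangle inequality |-3x^2 + 9x - 43| ≤ 3·6^2 + 9·6 + 43 = 205.
Hence |(-3x^3 - 6x^2 + 2x - 8) − 207| ≤ 205|x + 5| < ε provided |x + 5| < ε/205.
Choosing δ = min(1, ε/205) ensures both conditions, hence |(-3x^3 - 6x^2 + 2x - 8) − 207| < ε.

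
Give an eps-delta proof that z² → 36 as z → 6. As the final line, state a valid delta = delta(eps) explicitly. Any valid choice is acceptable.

Fix eps > 0. We seek delta > 0 with 0 < |z − 6| < delta ⇒ |z² − 36| < eps.
Factor: z² − 36 = (z − 6)(z + 6), so |z² − 36| = |z − 6|·|z + 6|.
Impose delta ≤ 1 so that |z| < 7; then |z + 6| ≤ 13.
Hence |z² − 36| ≤ 13|z − 6|, which is < eps once |z − 6| < eps/13.
Take delta = min(1, eps/13). If 0 < |z − 6| < delta then both bounds hold and |z² − 36| ≤ 13|z − 6| < 13·(eps/13) = eps.

delta = min(1, eps/13)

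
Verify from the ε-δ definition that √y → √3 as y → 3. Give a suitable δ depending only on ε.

Fix ε > 0. We want δ > 0 such that 0 < |y − 3| < δ implies |√y − √3| < ε.
Rationalise: √y − √3 = (y − 3)/(√y + √3), so |√y − √3| = |y − 3|/(√y + √3).
Restrict δ ≤ 3 so that |y − 3| < 3 forces y > 0, and then √y + √3 > √3.
Hence |√y − √3| < |y − 3|/√3, which is < ε once |y − 3| < √3·ε.
Take δ = min(3, √3·ε). If 0 < |y − 3| < δ then y > 0 and |√y − √3| < |y − 3|/√3 < ε.

δ = min(3, √3·ε)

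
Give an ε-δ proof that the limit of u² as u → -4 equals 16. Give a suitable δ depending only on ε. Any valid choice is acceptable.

Let ε > 0 be given. We seek δ > 0 with 0 < |u + 4| < δ ⇒ |u² − 16| < ε.
Factor: u² − 16 = (u + 4)(u - 4), so |u² − 16| = |u + 4|·|u - 4|.
Impose δ ≤ 2 so that |u| < 6; then |u - 4| ≤ 10.
Hence |u² − 16| ≤ 10|u + 4|, which is < ε once |u + 4| < ε/10.
Take δ = min(2, ε/10). If 0 < |u + 4| < δ then both bounds hold and |u² − 16| ≤ 10|u + 4| < 10·(ε/10) = ε.

δ = min(2, ε/10)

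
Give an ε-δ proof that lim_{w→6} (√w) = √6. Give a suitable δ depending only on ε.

δ = min(6, √6·ε)

Suppose ε > 0. We want δ > 0 such that 0 < |w − 6| < δ implies |√w − √6| < ε.
Rationalise: √w − √6 = (w − 6)/(√w + √6), so |√w − √6| = |w − 6|/(√w + √6).
Restrict δ ≤ 6 so that |w − 6| < 6 forces w > 0, and then √w + √6 > √6.
Hence |√w − √6| < |w − 6|/√6, which is < ε once |w − 6| < √6·ε.
Take δ = min(6, √6·ε). If 0 < |w − 6| < δ then w > 0 and |√w − √6| < |w − 6|/√6 < ε.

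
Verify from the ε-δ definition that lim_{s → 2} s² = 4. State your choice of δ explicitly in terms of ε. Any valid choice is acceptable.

δ = min(2, ε/6)

Suppose ε > 0. We seek δ > 0 with 0 < |s − 2| < δ ⇒ |s² − 4| < ε.
Factor: s² − 4 = (s − 2)(s + 2), so |s² − 4| = |s − 2|·|s + 2|.
Restrict δ ≤ 2. Then |s − 2| < 2 gives |s| < 4, so by the triangle inequality |s + 2| ≤ 4 + 2 = 6.
Hence |s² − 4| ≤ 6|s − 2|, which is < ε once |s − 2| < ε/6.
Take δ = min(2, ε/6). If 0 < |s − 2| < δ then both bounds hold and |s² − 4| ≤ 6|s − 2| < 6·(ε/6) = ε.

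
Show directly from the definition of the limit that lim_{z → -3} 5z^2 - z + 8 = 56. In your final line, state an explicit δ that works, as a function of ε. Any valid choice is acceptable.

δ = min(1, ε/36)

Fix ε > 0. We want δ > 0 such that 0 < |z + 3| < δ implies |(5z^2 - z + 8) − 56| < ε.
(5z^2 - z + 8) − 56 = 5z^2 - z - 48 = (z + 3)(5z - 16).
So |(5z^2 - z + 8) − 56| = |z + 3|·|5z - 16|.
Require δ ≤ 1. Then |z + 3| < 1 gives |z| < 4, and by the triangle inequality |5z - 16| ≤ 5·4 + 16 = 36.
Hence |(5z^2 - z + 8) − 56| ≤ 36|z + 3| < ε provided |z + 3| < ε/36.
Choosing δ = min(1, ε/36) ensures both conditions, hence |(5z^2 - z + 8) − 56| < ε.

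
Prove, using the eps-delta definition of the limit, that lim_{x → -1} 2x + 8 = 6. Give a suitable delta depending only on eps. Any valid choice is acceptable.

Suppose eps > 0. We need delta > 0 so that 0 < |x + 1| < delta implies |(2x + 8) − 6| < eps.
Since (2x + 8) − 6 = 2(x + 1), we have |(2x + 8) − 6| = 2|x + 1|.
Thus it suffices that |x + 1| < eps/2.
Take delta = eps/2. If 0 < |x + 1| < delta then |(2x + 8) − 6| = 2|x + 1| < 2·(eps/2) = eps.

delta = eps/2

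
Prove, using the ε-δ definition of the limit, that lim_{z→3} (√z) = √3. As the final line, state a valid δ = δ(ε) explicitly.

Suppose ε > 0. We want δ > 0 such that 0 < |z − 3| < δ implies |√z − √3| < ε.
Multiplying by the conjugate, |√z − √3| = |z − 3|/(√z + √3).
Restrict δ ≤ 3 so that |z − 3| < 3 forces z > 0, and then √z + √3 > √3.
Hence |√z − √3| < |z − 3|/√3, which is < ε once |z − 3| < √3·ε.
Take δ = min(3, √3·ε). If 0 < |z − 3| < δ then z > 0 and |√z − √3| < |z − 3|/√3 < ε.

δ = min(3, √3·ε)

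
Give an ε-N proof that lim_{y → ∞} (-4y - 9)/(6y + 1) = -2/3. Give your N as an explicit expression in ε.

Let ε > 0 be given. We seek N > 0 such that y > N implies |(-4y - 9)/(6y + 1) + 2/3| < ε.
(-4y - 9)/(6y + 1) + 2/3 = (6(-4y - 9) − (-4)(6y + 1)) / (6(6y + 1)) = -50/(6(6y + 1)).
For y > 0 we have 6y + 1 > 6y, so |(-4y - 9)/(6y + 1) + 2/3| = 50/(6(6y + 1)) < 50/(6·6y) = (25/18)/y.
Thus |(-4y - 9)/(6y + 1) + 2/3| < ε whenever y > (25/18)/ε.
Take N = (25/18)/ε. If y > N then |(-4y - 9)/(6y + 1) + 2/3| < (25/18)/y < ε.

N = (25/18)/ε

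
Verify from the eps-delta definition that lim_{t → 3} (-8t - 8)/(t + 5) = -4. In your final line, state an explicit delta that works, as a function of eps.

delta = min(4, eps)

Suppose eps > 0. We want delta > 0 with 0 < |t − 3| < delta ⇒ |(-8t - 8)/(t + 5) + 4| < eps.
Combining over a common denominator, (-8t - 8)/(t + 5) + 4 = [(-8t - 8)·8 − (-32)·(t + 5)] / [8·(t + 5)] = -32(t − 3) / (8(t + 5)).
So |(-8t - 8)/(t + 5) + 4| = 32|t − 3| / (8·|t + 5|).
Restrict delta ≤ 4. Then |t − 3| < 4 gives |t + 5| = |(t − 3) + 8| ≥ 8 − 4 = 4.
Hence |(-8t - 8)/(t + 5) + 4| < 32|t − 3|/(8·4) = |t − 3|, which is < eps once |t − 3| < eps.
Take delta = min(4, eps). Then 0 < |t − 3| < delta forces both bounds, so |(-8t - 8)/(t + 5) + 4| < eps.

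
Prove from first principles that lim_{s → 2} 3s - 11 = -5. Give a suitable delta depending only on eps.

delta = eps/3

Let eps > 0 be given. We need delta > 0 so that 0 < |s − 2| < delta implies |(3s - 11) + 5| < eps.
Since (3s - 11) + 5 = 3(s − 2), we have |(3s - 11) + 5| = 3|s − 2|.
Thus it suffices that |s − 2| < eps/3.
Take delta = eps/3. If 0 < |s − 2| < delta then |(3s - 11) + 5| = 3|s − 2| < 3·(eps/3) = eps.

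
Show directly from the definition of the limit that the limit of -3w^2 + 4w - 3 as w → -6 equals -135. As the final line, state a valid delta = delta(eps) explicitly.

Fix eps > 0. We want delta > 0 such that 0 < |w + 6| < delta implies |(-3w^2 + 4w - 3) + 135| < eps.
(-3w^2 + 4w - 3) + 135 = -3w^2 + 4w + 132 = (w + 6)(-3w + 22).
So |(-3w^2 + 4w - 3) + 135| = |w + 6|·|-3w + 22|.
Assume first that |w + 6| < 1, so |w| < 7. Then |-3w + 22| ≤ 3·7 + 22 = 43.
Hence |(-3w^2 + 4w - 3) + 135| ≤ 43|w + 6| < eps provided |w + 6| < eps/43.
Choosing delta = min(1, eps/43) ensures both conditions, hence |(-3w^2 + 4w - 3) + 135| < eps.

delta = min(1, eps/43)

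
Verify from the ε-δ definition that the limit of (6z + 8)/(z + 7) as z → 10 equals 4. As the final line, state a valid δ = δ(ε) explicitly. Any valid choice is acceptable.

δ = min(17/2, (17/4)ε)

Let ε > 0. We want δ > 0 with 0 < |z − 10| < δ ⇒ |(6z + 8)/(z + 7) − 4| < ε.
Combining over a common denominator, (6z + 8)/(z + 7) − 4 = [(6z + 8)·17 − 68·(z + 7)] / [17·(z + 7)] = 34(z − 10) / (17(z + 7)).
So |(6z + 8)/(z + 7) − 4| = 34|z − 10| / (17·|z + 7|).
Require δ ≤ 17/2, so |z + 7| ≥ |17| − |z − 10| > 17 − 17/2 = 17/2.
Hence |(6z + 8)/(z + 7) − 4| < 34|z − 10|/(17·(17/2)) = (4/17)|z − 10|, which is < ε once |z − 10| < (17/4)ε.
Take δ = min(17/2, (17/4)ε). Then 0 < |z − 10| < δ forces both bounds, so |(6z + 8)/(z + 7) − 4| < ε.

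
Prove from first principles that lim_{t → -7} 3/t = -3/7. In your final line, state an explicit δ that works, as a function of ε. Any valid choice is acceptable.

δ = min(7/2, (49/6)ε)

Let ε > 0 be given. We seek δ > 0 such that 0 < |t + 7| < δ implies |3/t + 3/7| < ε.
|3/t + 3/7| = 3·|-7 − t|/(7·|t|) = 3|t + 7|/(7|t|).
Require δ ≤ 7/2 so that |t| > 7 − 7/2 = 7/2, hence 7|t| > 49/2.
Then |3/t + 3/7| < 3|t + 7|/(49/2), which is < ε when |t + 7| < (49/6)ε.
Take δ = min(7/2, (49/6)ε). Then 0 < |t + 7| < δ gives both |t + 7| < 7/2 and |t + 7| < (49/6)ε, so |3/t + 3/7| < ε.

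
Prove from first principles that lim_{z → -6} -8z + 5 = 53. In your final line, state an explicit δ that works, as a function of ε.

δ = ε/8

Fix ε > 0. We need δ > 0 so that 0 < |z + 6| < δ implies |(-8z + 5) − 53| < ε.
Since (-8z + 5) − 53 = -8(z + 6), we have |(-8z + 5) − 53| = 8|z + 6|.
So 8|z + 6| < ε exactly when |z + 6| < ε/8.
Choosing δ = ε/8 gives |(-8z + 5) − 53| = 8|z + 6| < ε whenever |z + 6| < δ.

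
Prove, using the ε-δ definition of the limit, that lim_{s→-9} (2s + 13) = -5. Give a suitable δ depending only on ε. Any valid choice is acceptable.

δ = ε/2

Let ε > 0. We need δ > 0 so that 0 < |s + 9| < δ implies |(2s + 13) + 5| < ε.
|(2s + 13) + 5| = |2s + 18| = 2|s + 9|.
Thus it suffices that |s + 9| < ε/2.
Take δ = ε/2. If 0 < |s + 9| < δ then |(2s + 13) + 5| = 2|s + 9| < 2·(ε/2) = ε.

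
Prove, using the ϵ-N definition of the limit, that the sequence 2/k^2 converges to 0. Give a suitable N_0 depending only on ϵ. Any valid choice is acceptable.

N_0 = (2/ϵ)^{1/2}

Suppose ϵ > 0. For k ≥ 1, |2/k^2 − 0| = 2/k^2.
2/k^2 < ϵ ⇔ k^2 > 2/ϵ ⇔ k > (2/ϵ)^{1/2}.
Take N_0 = (2/ϵ)^{1/2}. Then k > N_0 implies 2/k^2 < ϵ.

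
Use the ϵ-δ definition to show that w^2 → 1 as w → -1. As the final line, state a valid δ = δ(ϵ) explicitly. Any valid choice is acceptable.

δ = min(1, ϵ/3)

Let ϵ > 0. We seek δ > 0 with 0 < |w + 1| < δ ⇒ |w^2 − 1| < ϵ.
Factor: w^2 − 1 = (w + 1)(w - 1), so |w^2 − 1| = |w + 1|·|w - 1|.
Impose δ ≤ 1 so that |w| < 2; then |w - 1| ≤ 3.
Hence |w^2 − 1| ≤ 3|w + 1|, which is < ϵ once |w + 1| < ϵ/3.
Take δ = min(1, ϵ/3). If 0 < |w + 1| < δ then both bounds hold and |w^2 − 1| ≤ 3|w + 1| < 3·(ϵ/3) = ϵ.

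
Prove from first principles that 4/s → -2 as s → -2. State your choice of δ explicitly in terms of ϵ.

δ = min(1, (1/2)ϵ)

Fix ϵ > 0. We seek δ > 0 such that 0 < |s + 2| < δ implies |4/s + 2| < ϵ.
|4/s + 2| = 4·|-2 − s|/(2·|s|) = 4|s + 2|/(2|s|).
Require δ ≤ 1 so that |s| > 2 − 1 = 1, hence 2|s| > 2.
Then |4/s + 2| < 4|s + 2|/2, which is < ϵ when |s + 2| < (1/2)ϵ.
Take δ = min(1, (1/2)ϵ). Then 0 < |s + 2| < δ gives both |s + 2| < 1 and |s + 2| < (1/2)ϵ, so |4/s + 2| < ϵ.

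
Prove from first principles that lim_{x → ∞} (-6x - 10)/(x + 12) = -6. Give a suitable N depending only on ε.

N = 62/ε

Fix ε > 0. We seek N > 0 such that x > N implies |(-6x - 10)/(x + 12) + 6| < ε.
(-6x - 10)/(x + 12) + 6 = ((-6x - 10) − (-6)(x + 12)) / ((x + 12)) = 62/((x + 12)).
For x > 0 we have x + 12 > x, so |(-6x - 10)/(x + 12) + 6| = 62/((x + 12)) < 62/(x) = 62/x.
Thus |(-6x - 10)/(x + 12) + 6| < ε whenever x > 62/ε.
Take N = 62/ε. If x > N then |(-6x - 10)/(x + 12) + 6| < 62/x < ε.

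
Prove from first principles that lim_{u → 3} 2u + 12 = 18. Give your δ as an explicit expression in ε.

δ = ε/2

Fix ε > 0. We need δ > 0 so that 0 < |u − 3| < δ implies |(2u + 12) − 18| < ε.
Since (2u + 12) − 18 = 2(u − 3), we have |(2u + 12) − 18| = 2|u − 3|.
Thus it suffices that |u − 3| < ε/2.
Choosing δ = ε/2 gives |(2u + 12) − 18| = 2|u − 3| < ε whenever |u − 3| < δ.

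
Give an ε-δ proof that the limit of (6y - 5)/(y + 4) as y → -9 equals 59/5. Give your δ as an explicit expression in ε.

Let ε > 0 be given. We want δ > 0 with 0 < |y + 9| < δ ⇒ |(6y - 5)/(y + 4) − (59/5)| < ε.
Combining over a common denominator, (6y - 5)/(y + 4) − (59/5) = [(6y - 5)·(-5) − (-59)·(y + 4)] / [(-5)·(y + 4)] = 29(y + 9) / ((-5)(y + 4)).
So |(6y - 5)/(y + 4) − (59/5)| = 29|y + 9| / (5·|y + 4|).
Restrict δ ≤ 5/2. Then |y + 9| < 5/2 gives |y + 4| = |(y + 9) + (-5)| ≥ 5 − 5/2 = 5/2.
Hence |(6y - 5)/(y + 4) − (59/5)| < 29|y + 9|/(5·(5/2)) = (58/25)|y + 9|, which is < ε once |y + 9| < (25/58)ε.
Take δ = min(5/2, (25/58)ε). Then 0 < |y + 9| < δ forces both bounds, so |(6y - 5)/(y + 4) − (59/5)| < ε.

δ = min(5/2, (25/58)ε)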